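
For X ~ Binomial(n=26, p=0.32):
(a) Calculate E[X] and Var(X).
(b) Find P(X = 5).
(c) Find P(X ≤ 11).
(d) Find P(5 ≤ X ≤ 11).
(a) E[X] = 8.3200, Var(X) = 5.6576
(b) P(X = 5) = 0.067070
(c) P(X ≤ 11) = 0.906985
(d) P(5 ≤ X ≤ 11) = 0.858858

We have X ~ Binomial(n=26, p=0.32).

(a) Moments:
E[X] = 8.3200
Var(X) = 5.6576
σ = √Var(X) = 2.3786

(b) Point probability using PMF:
P(X = 5) = 0.067070

(c) Cumulative probability using CDF:
P(X ≤ 11) = F(11) = 0.906985

(d) Range probability:
P(5 ≤ X ≤ 11) = P(X ≤ 11) - P(X ≤ 4)
                   = F(11) - F(4)
                   = 0.906985 - 0.048127
                   = 0.858858

This means approximately 85.9% of outcomes fall in the interval [5, 11].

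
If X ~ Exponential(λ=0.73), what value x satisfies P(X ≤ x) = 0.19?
0.2887

We have X ~ Exponential(λ=0.73).

We want to find x such that P(X ≤ x) = 0.19.

This is the 19th percentile, which means 19% of values fall below this point.

Using the inverse CDF (quantile function):
x = F⁻¹(0.19) = 0.2887

Verification: P(X ≤ 0.2887) = 0.19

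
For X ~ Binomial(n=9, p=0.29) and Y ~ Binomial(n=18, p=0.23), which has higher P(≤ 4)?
X has higher probability (P(X ≤ 4) = 0.9130 > P(Y ≤ 4) = 0.5988)

Compute P(≤ 4) for each distribution:

X ~ Binomial(n=9, p=0.29):
P(X ≤ 4) = 0.9130

Y ~ Binomial(n=18, p=0.23):
P(Y ≤ 4) = 0.5988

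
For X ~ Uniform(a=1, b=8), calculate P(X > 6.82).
0.168571

We have X ~ Uniform(a=1, b=8).

P(X > 6.82) = 1 - P(X ≤ 6.82)
                = 1 - F(6.82)
                = 1 - 0.831429
                = 0.168571

So there's approximately a 16.9% chance that X exceeds 6.82.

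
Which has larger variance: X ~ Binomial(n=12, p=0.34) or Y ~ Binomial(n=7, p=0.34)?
X has larger variance (2.6928 > 1.5708)

Compute the variance for each distribution:

X ~ Binomial(n=12, p=0.34):
Var(X) = 2.6928

Y ~ Binomial(n=7, p=0.34):
Var(Y) = 1.5708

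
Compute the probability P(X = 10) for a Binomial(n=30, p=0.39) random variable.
0.124456

We have X ~ Binomial(n=30, p=0.39).

For a Binomial distribution, the PMF gives us the probability of each outcome.

Using the PMF formula:
P(X = 10) = 0.124456

Rounded to 4 decimal places: 0.1245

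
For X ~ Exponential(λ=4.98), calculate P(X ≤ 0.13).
0.476595

We have X ~ Exponential(λ=4.98).

The CDF gives us P(X ≤ k).

Using the CDF:
P(X ≤ 0.13) = 0.476595

This means there's approximately a 47.7% chance that X is at most 0.13.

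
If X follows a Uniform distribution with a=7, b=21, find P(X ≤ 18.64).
0.831429

We have X ~ Uniform(a=7, b=21).

The CDF gives us P(X ≤ k).

Using the CDF:
P(X ≤ 18.64) = 0.831429

This means there's approximately a 83.1% chance that X is at most 18.64.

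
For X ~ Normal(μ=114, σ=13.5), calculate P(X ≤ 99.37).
0.139248

We have X ~ Normal(μ=114, σ=13.5).

The CDF gives us P(X ≤ k).

Using the CDF:
P(X ≤ 99.37) = 0.139248

This means there's approximately a 13.9% chance that X is at most 99.37.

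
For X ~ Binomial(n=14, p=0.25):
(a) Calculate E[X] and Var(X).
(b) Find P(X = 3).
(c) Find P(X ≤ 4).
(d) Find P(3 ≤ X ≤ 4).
(a) E[X] = 3.5000, Var(X) = 2.6250
(b) P(X = 3) = 0.240212
(c) P(X ≤ 4) = 0.741535
(d) P(3 ≤ X ≤ 4) = 0.460407

We have X ~ Binomial(n=14, p=0.25).

(a) Moments:
E[X] = 3.5000
Var(X) = 2.6250
σ = √Var(X) = 1.6202

(b) Point probability using PMF:
P(X = 3) = 0.240212

(c) Cumulative probability using CDF:
P(X ≤ 4) = F(4) = 0.741535

(d) Range probability:
P(3 ≤ X ≤ 4) = P(X ≤ 4) - P(X ≤ 2)
                   = F(4) - F(2)
                   = 0.741535 - 0.281128
                   = 0.460407

This means approximately 46.0% of outcomes fall in the interval [3, 4].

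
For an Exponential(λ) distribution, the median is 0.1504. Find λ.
λ = 4.6087

For X ~ Exponential(λ), the CDF is F(x) = 1 - e^(-λx).
The median m satisfies F(m) = 0.5:
1 - e^(-λm) = 0.5
e^(-λm) = 0.5
λm = ln(2)
m = ln(2) / λ

Given m = 0.1504:
λ = ln(2) / 0.1504 = 0.693147 / 0.1504 = 4.6087

Verification: ln(2) / 4.6087 = 0.1504 ✓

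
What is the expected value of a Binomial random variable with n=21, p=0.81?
17.0100

We have X ~ Binomial(n=21, p=0.81).

For a Binomial distribution with n=21, p=0.81:
E[X] = 17.0100

This is the expected (average) value of X.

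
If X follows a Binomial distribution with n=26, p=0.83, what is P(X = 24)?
0.107314

We have X ~ Binomial(n=26, p=0.83).

For a Binomial distribution, the PMF gives us the probability of each outcome.

Using the PMF formula:
P(X = 24) = 0.107314

Rounded to 4 decimal places: 0.1073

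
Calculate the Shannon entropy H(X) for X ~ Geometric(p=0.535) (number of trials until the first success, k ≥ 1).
1.2910 nats

We have X ~ Geometric(p=0.535) (number of trials until the first success, k ≥ 1).

The Shannon entropy measures the uncertainty or information content of the distribution.

For a Geometric distribution with p=0.535 (number of trials until the first success, k ≥ 1):
H(X) = 1.2910 nats

(In bits, this would be 1.8625 bits.)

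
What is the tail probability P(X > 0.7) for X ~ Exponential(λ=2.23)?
0.209926

We have X ~ Exponential(λ=2.23).

P(X > 0.7) = 1 - P(X ≤ 0.7)
                = 1 - F(0.7)
                = 1 - 0.790074
                = 0.209926

So there's approximately a 21.0% chance that X exceeds 0.7.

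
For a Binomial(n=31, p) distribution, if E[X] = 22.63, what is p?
p = 0.73

For a Binomial(n, p) distribution:
E[X] = n × p

Given n = 31 and E[X] = 22.63:
22.63 = 31 × p
p = 22.63 / 31 = 0.73

Verification: Binomial(31, 0.73) has E[X] = 22.63 ✓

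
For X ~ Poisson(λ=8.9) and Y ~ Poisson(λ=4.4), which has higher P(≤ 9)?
Y has higher probability (P(Y ≤ 9) = 0.9851 > P(X ≤ 9) = 0.6006)

Compute P(≤ 9) for each distribution:

X ~ Poisson(λ=8.9):
P(X ≤ 9) = 0.6006

Y ~ Poisson(λ=4.4):
P(Y ≤ 9) = 0.9851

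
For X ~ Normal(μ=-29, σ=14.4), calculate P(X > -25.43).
0.402099

We have X ~ Normal(μ=-29, σ=14.4).

P(X > -25.43) = 1 - P(X ≤ -25.43)
                = 1 - F(-25.43)
                = 1 - 0.597901
                = 0.402099

So there's approximately a 40.2% chance that X exceeds -25.43.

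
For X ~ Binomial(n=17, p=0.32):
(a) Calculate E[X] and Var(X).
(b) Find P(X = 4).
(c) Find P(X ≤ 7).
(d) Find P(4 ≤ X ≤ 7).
(a) E[X] = 5.4400, Var(X) = 3.6992
(b) P(X = 4) = 0.165880
(c) P(X ≤ 7) = 0.857422
(d) P(4 ≤ X ≤ 7) = 0.701116

We have X ~ Binomial(n=17, p=0.32).

(a) Moments:
E[X] = 5.4400
Var(X) = 3.6992
σ = √Var(X) = 1.9233

(b) Point probability using PMF:
P(X = 4) = 0.165880

(c) Cumulative probability using CDF:
P(X ≤ 7) = F(7) = 0.857422

(d) Range probability:
P(4 ≤ X ≤ 7) = P(X ≤ 7) - P(X ≤ 3)
                   = F(7) - F(3)
                   = 0.857422 - 0.156306
                   = 0.701116

This means approximately 70.1% of outcomes fall in the interval [4, 7].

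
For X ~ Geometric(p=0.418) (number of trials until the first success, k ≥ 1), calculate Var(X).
3.3310

We have X ~ Geometric(p=0.418) (number of trials until the first success, k ≥ 1).

For a Geometric distribution with p=0.418 (number of trials until the first success, k ≥ 1):
Var(X) = 3.3310

The variance measures the spread of the distribution around the mean.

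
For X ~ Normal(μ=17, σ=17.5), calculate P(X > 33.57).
0.171856

We have X ~ Normal(μ=17, σ=17.5).

P(X > 33.57) = 1 - P(X ≤ 33.57)
                = 1 - F(33.57)
                = 1 - 0.828144
                = 0.171856

So there's approximately a 17.2% chance that X exceeds 33.57.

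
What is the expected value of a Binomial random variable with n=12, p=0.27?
3.2400

We have X ~ Binomial(n=12, p=0.27).

For a Binomial distribution with n=12, p=0.27:
E[X] = 3.2400

This is the expected (average) value of X.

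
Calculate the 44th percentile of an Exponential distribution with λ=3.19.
0.1818

We have X ~ Exponential(λ=3.19).

We want to find x such that P(X ≤ x) = 0.44.

This is the 44th percentile, which means 44% of values fall below this point.

Using the inverse CDF (quantile function):
x = F⁻¹(0.44) = 0.1818

Verification: P(X ≤ 0.1818) = 0.44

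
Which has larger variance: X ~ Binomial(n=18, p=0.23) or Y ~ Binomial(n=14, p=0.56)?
Y has larger variance (3.4496 > 3.1878)

Compute the variance for each distribution:

X ~ Binomial(n=18, p=0.23):
Var(X) = 3.1878

Y ~ Binomial(n=14, p=0.56):
Var(Y) = 3.4496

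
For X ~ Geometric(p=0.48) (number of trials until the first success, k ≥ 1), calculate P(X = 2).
0.249600

We have X ~ Geometric(p=0.48) (number of trials until the first success, k ≥ 1).

For a Geometric distribution, the PMF gives us the probability of each outcome.

Using the PMF formula:
P(X = 2) = 0.249600

Rounded to 4 decimal places: 0.2496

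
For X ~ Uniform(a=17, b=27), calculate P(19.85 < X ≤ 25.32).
0.547000

We have X ~ Uniform(a=17, b=27).

To find P(19.85 < X ≤ 25.32), we use:
P(19.85 < X ≤ 25.32) = P(X ≤ 25.32) - P(X ≤ 19.85)
                 = F(25.32) - F(19.85)
                 = 0.832000 - 0.285000
                 = 0.547000

So there's approximately a 54.7% chance that X falls in this range.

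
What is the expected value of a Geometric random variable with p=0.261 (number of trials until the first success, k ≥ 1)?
3.8314

We have X ~ Geometric(p=0.261) (number of trials until the first success, k ≥ 1).

For a Geometric distribution with p=0.261 (number of trials until the first success, k ≥ 1):
E[X] = 3.8314

This is the expected (average) value of X.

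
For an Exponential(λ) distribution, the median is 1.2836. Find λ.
λ = 0.5400

For X ~ Exponential(λ), the CDF is F(x) = 1 - e^(-λx).
The median m satisfies F(m) = 0.5:
1 - e^(-λm) = 0.5
e^(-λm) = 0.5
λm = ln(2)
m = ln(2) / λ

Given m = 1.2836:
λ = ln(2) / 1.2836 = 0.693147 / 1.2836 = 0.5400

Verification: ln(2) / 0.5400 = 1.2836 ✓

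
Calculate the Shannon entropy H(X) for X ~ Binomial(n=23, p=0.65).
2.2446 nats

We have X ~ Binomial(n=23, p=0.65).

The Shannon entropy measures the uncertainty or information content of the distribution.

For a Binomial distribution with n=23, p=0.65:
H(X) = 2.2446 nats

(In bits, this would be 3.2383 bits.)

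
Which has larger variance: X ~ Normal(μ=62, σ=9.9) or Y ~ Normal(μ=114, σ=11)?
Y has larger variance (121.0000 > 98.0100)

Compute the variance for each distribution:

X ~ Normal(μ=62, σ=9.9):
Var(X) = 98.0100

Y ~ Normal(μ=114, σ=11):
Var(Y) = 121.0000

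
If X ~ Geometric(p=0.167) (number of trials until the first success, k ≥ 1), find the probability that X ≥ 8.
0.278301

We have X ~ Geometric(p=0.167) (number of trials until the first success, k ≥ 1).

For discrete distributions, P(X ≥ 8) = 1 - P(X ≤ 7).

P(X ≤ 7) = 0.721699
P(X ≥ 8) = 1 - 0.721699 = 0.278301

So there's approximately a 27.8% chance that X is at least 8.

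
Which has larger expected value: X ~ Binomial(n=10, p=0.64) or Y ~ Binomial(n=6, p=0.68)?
X has larger mean (6.4000 > 4.0800)

Compute the expected value for each distribution:

X ~ Binomial(n=10, p=0.64):
E[X] = 6.4000

Y ~ Binomial(n=6, p=0.68):
E[Y] = 4.0800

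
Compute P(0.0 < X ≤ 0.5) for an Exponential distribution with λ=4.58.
0.898734

We have X ~ Exponential(λ=4.58).

To find P(0.0 < X ≤ 0.5), we use:
P(0.0 < X ≤ 0.5) = P(X ≤ 0.5) - P(X ≤ 0.0)
                 = F(0.5) - F(0.0)
                 = 0.898734 - 0.000000
                 = 0.898734

So there's approximately a 89.9% chance that X falls in this range.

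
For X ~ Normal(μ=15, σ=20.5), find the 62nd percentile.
21.2624

We have X ~ Normal(μ=15, σ=20.5).

We want to find x such that P(X ≤ x) = 0.62.

This is the 62nd percentile, which means 62% of values fall below this point.

Using the inverse CDF (quantile function):
x = F⁻¹(0.62) = 21.2624

Verification: P(X ≤ 21.2624) = 0.62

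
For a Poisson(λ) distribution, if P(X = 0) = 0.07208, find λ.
λ = 2.6300

For a Poisson(λ) distribution, the PMF at 0 is:
P(X = 0) = λ^0 e^(-λ) / 0! = e^(-λ)

Given P(X = 0) = 0.07208:
e^(-λ) = 0.07208
-λ = ln(0.07208)
λ = -ln(0.07208) = 2.6300

Verification: e^(-2.6300) = 0.07208 ✓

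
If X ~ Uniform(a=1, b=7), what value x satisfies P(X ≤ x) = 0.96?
6.7600

We have X ~ Uniform(a=1, b=7).

We want to find x such that P(X ≤ x) = 0.96.

This is the 96th percentile, which means 96% of values fall below this point.

Using the inverse CDF (quantile function):
x = F⁻¹(0.96) = 6.7600

Verification: P(X ≤ 6.7600) = 0.96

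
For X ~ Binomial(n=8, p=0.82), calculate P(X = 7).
0.358971

We have X ~ Binomial(n=8, p=0.82).

For a Binomial distribution, the PMF gives us the probability of each outcome.

Using the PMF formula:
P(X = 7) = 0.358971

Rounded to 4 decimal places: 0.3590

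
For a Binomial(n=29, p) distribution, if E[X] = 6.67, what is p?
p = 0.23

For a Binomial(n, p) distribution:
E[X] = n × p

Given n = 29 and E[X] = 6.67:
6.67 = 29 × p
p = 6.67 / 29 = 0.23

Verification: Binomial(29, 0.23) has E[X] = 6.67 ✓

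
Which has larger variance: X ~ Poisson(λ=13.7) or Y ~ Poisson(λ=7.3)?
X has larger variance (13.7000 > 7.3000)

Compute the variance for each distribution:

X ~ Poisson(λ=13.7):
Var(X) = 13.7000

Y ~ Poisson(λ=7.3):
Var(Y) = 7.3000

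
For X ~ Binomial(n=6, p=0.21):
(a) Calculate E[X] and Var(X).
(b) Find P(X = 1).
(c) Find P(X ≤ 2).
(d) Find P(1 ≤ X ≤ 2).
(a) E[X] = 1.2600, Var(X) = 0.9954
(b) P(X = 1) = 0.387709
(c) P(X ≤ 2) = 0.888451
(d) P(1 ≤ X ≤ 2) = 0.645364

We have X ~ Binomial(n=6, p=0.21).

(a) Moments:
E[X] = 1.2600
Var(X) = 0.9954
σ = √Var(X) = 0.9977

(b) Point probability using PMF:
P(X = 1) = 0.387709

(c) Cumulative probability using CDF:
P(X ≤ 2) = F(2) = 0.888451

(d) Range probability:
P(1 ≤ X ≤ 2) = P(X ≤ 2) - P(X ≤ 0)
                   = F(2) - F(0)
                   = 0.888451 - 0.243087
                   = 0.645364

This means approximately 64.5% of outcomes fall in the interval [1, 2].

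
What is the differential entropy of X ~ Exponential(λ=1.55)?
0.5617 nats

We have X ~ Exponential(λ=1.55).

The differential entropy measures the uncertainty or information content of the distribution.

For an Exponential distribution with λ=1.55:
h(X) = 0.5617 nats

(In bits, this would be 0.8104 bits.)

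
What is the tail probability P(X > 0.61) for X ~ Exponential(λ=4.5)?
0.064248

We have X ~ Exponential(λ=4.5).

P(X > 0.61) = 1 - P(X ≤ 0.61)
                = 1 - F(0.61)
                = 1 - 0.935752
                = 0.064248

So there's approximately a 6.4% chance that X exceeds 0.61.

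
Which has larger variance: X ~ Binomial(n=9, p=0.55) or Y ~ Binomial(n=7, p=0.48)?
X has larger variance (2.2275 > 1.7472)

Compute the variance for each distribution:

X ~ Binomial(n=9, p=0.55):
Var(X) = 2.2275

Y ~ Binomial(n=7, p=0.48):
Var(Y) = 1.7472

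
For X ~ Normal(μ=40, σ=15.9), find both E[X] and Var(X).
E[X] = 40.0000, Var(X) = 252.8100

We have X ~ Normal(μ=40, σ=15.9).

For a Normal distribution with μ=40, σ=15.9:

Expected value:
E[X] = 40.0000

Variance:
Var(X) = 252.8100

Standard deviation:
σ = √Var(X) = 15.9000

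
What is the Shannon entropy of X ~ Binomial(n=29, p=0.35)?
2.3609 nats

We have X ~ Binomial(n=29, p=0.35).

The Shannon entropy measures the uncertainty or information content of the distribution.

For a Binomial distribution with n=29, p=0.35:
H(X) = 2.3609 nats

(In bits, this would be 3.4061 bits.)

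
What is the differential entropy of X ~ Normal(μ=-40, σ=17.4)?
4.2754 nats

We have X ~ Normal(μ=-40, σ=17.4).

The differential entropy measures the uncertainty or information content of the distribution.

For a Normal distribution with μ=-40, σ=17.4:
h(X) = 4.2754 nats

(In bits, this would be 6.1681 bits.)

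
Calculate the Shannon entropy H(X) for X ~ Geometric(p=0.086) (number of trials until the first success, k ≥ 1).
3.4091 nats

We have X ~ Geometric(p=0.086) (number of trials until the first success, k ≥ 1).

The Shannon entropy measures the uncertainty or information content of the distribution.

For a Geometric distribution with p=0.086 (number of trials until the first success, k ≥ 1):
H(X) = 3.4091 nats

(In bits, this would be 4.9183 bits.)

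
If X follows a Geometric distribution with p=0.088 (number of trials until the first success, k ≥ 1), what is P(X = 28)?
0.007317

We have X ~ Geometric(p=0.088) (number of trials until the first success, k ≥ 1).

For a Geometric distribution, the PMF gives us the probability of each outcome.

Using the PMF formula:
P(X = 28) = 0.007317

Rounded to 4 decimal places: 0.0073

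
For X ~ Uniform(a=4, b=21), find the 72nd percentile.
16.2400

We have X ~ Uniform(a=4, b=21).

We want to find x such that P(X ≤ x) = 0.72.

This is the 72nd percentile, which means 72% of values fall below this point.

Using the inverse CDF (quantile function):
x = F⁻¹(0.72) = 16.2400

Verification: P(X ≤ 16.2400) = 0.72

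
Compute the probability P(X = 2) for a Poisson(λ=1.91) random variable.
0.270106

We have X ~ Poisson(λ=1.91).

For a Poisson distribution, the PMF gives us the probability of each outcome.

Using the PMF formula:
P(X = 2) = 0.270106

Rounded to 4 decimal places: 0.2701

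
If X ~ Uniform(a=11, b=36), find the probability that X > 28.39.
0.304400

We have X ~ Uniform(a=11, b=36).

P(X > 28.39) = 1 - P(X ≤ 28.39)
                = 1 - F(28.39)
                = 1 - 0.695600
                = 0.304400

So there's approximately a 30.4% chance that X exceeds 28.39.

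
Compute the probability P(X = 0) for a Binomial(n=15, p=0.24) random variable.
0.016301

We have X ~ Binomial(n=15, p=0.24).

For a Binomial distribution, the PMF gives us the probability of each outcome.

Using the PMF formula:
P(X = 0) = 0.016301

Rounded to 4 decimal places: 0.0163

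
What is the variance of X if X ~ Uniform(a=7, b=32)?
52.0833

We have X ~ Uniform(a=7, b=32).

For a Uniform distribution with a=7, b=32:
Var(X) = 52.0833

The variance measures the spread of the distribution around the mean.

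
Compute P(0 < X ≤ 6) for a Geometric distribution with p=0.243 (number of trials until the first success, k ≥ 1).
0.811819

We have X ~ Geometric(p=0.243) (number of trials until the first success, k ≥ 1).

To find P(0 < X ≤ 6), we use:
P(0 < X ≤ 6) = P(X ≤ 6) - P(X ≤ 0)
                 = F(6) - F(0)
                 = 0.811819 - 0.000000
                 = 0.811819

So there's approximately a 81.2% chance that X falls in this range.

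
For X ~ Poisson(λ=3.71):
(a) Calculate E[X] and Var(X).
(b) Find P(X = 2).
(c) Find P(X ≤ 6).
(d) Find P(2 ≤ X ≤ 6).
(a) E[X] = 3.7100, Var(X) = 3.7100
(b) P(X = 2) = 0.168456
(c) P(X ≤ 6) = 0.917307
(d) P(2 ≤ X ≤ 6) = 0.802018

We have X ~ Poisson(λ=3.71).

(a) Moments:
E[X] = 3.7100
Var(X) = 3.7100
σ = √Var(X) = 1.9261

(b) Point probability using PMF:
P(X = 2) = 0.168456

(c) Cumulative probability using CDF:
P(X ≤ 6) = F(6) = 0.917307

(d) Range probability:
P(2 ≤ X ≤ 6) = P(X ≤ 6) - P(X ≤ 1)
                   = F(6) - F(1)
                   = 0.917307 - 0.115289
                   = 0.802018

This means approximately 80.2% of outcomes fall in the interval [2, 6].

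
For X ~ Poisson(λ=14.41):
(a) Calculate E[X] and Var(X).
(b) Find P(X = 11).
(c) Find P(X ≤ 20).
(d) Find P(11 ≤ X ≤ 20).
(a) E[X] = 14.4100, Var(X) = 14.4100
(b) P(X = 11) = 0.076907
(c) P(X ≤ 20) = 0.939311
(d) P(11 ≤ X ≤ 20) = 0.789239

We have X ~ Poisson(λ=14.41).

(a) Moments:
E[X] = 14.4100
Var(X) = 14.4100
σ = √Var(X) = 3.7961

(b) Point probability using PMF:
P(X = 11) = 0.076907

(c) Cumulative probability using CDF:
P(X ≤ 20) = F(20) = 0.939311

(d) Range probability:
P(11 ≤ X ≤ 20) = P(X ≤ 20) - P(X ≤ 10)
                   = F(20) - F(10)
                   = 0.939311 - 0.150072
                   = 0.789239

This means approximately 78.9% of outcomes fall in the interval [11, 20].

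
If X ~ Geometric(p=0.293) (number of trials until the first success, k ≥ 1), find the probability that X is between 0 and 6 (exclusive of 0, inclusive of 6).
0.875113

We have X ~ Geometric(p=0.293) (number of trials until the first success, k ≥ 1).

To find P(0 < X ≤ 6), we use:
P(0 < X ≤ 6) = P(X ≤ 6) - P(X ≤ 0)
                 = F(6) - F(0)
                 = 0.875113 - 0.000000
                 = 0.875113

So there's approximately a 87.5% chance that X falls in this range.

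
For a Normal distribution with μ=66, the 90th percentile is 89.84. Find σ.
σ = 18.6025

For X ~ Normal(μ, σ), the p-th percentile satisfies x = μ + z_p × σ,
where z_p = Φ⁻¹(p) is the standard normal quantile.

Step 1: z_{0.9} = Φ⁻¹(0.9) = 1.2816

Step 2: Solve for σ:
89.84 = 66 + 1.2816 × σ
σ = (89.84 - 66) / 1.2816
σ = 23.84 / 1.2816
σ = 18.6025

Verification: μ + z × σ = 66 + 1.2816 × 18.6025 = 89.84 ✓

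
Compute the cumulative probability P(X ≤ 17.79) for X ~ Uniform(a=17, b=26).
0.087778

We have X ~ Uniform(a=17, b=26).

The CDF gives us P(X ≤ k).

Using the CDF:
P(X ≤ 17.79) = 0.087778

This means there's approximately a 8.8% chance that X is at most 17.79.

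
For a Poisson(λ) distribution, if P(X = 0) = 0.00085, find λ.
λ = 7.0703

For a Poisson(λ) distribution, the PMF at 0 is:
P(X = 0) = λ^0 e^(-λ) / 0! = e^(-λ)

Given P(X = 0) = 0.00085:
e^(-λ) = 0.00085
-λ = ln(0.00085)
λ = -ln(0.00085) = 7.0703

Verification: e^(-7.0703) = 0.00085 ✓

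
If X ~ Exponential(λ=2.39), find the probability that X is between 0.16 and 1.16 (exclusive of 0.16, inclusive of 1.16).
0.619710

We have X ~ Exponential(λ=2.39).

To find P(0.16 < X ≤ 1.16), we use:
P(0.16 < X ≤ 1.16) = P(X ≤ 1.16) - P(X ≤ 0.16)
                 = F(1.16) - F(0.16)
                 = 0.937488 - 0.317778
                 = 0.619710

So there's approximately a 62.0% chance that X falls in this range.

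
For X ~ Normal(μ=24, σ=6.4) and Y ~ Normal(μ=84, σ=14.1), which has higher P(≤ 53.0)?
X has higher probability (P(X ≤ 53.0) = 1.0000 > P(Y ≤ 53.0) = 0.0140)

Compute P(≤ 53.0) for each distribution:

X ~ Normal(μ=24, σ=6.4):
P(X ≤ 53.0) = 1.0000

Y ~ Normal(μ=84, σ=14.1):
P(Y ≤ 53.0) = 0.0140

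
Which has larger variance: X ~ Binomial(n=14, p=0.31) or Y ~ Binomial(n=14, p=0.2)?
X has larger variance (2.9946 > 2.2400)

Compute the variance for each distribution:

X ~ Binomial(n=14, p=0.31):
Var(X) = 2.9946

Y ~ Binomial(n=14, p=0.2):
Var(Y) = 2.2400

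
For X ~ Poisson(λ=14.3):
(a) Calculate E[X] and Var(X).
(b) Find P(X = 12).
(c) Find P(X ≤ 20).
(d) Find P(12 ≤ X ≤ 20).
(a) E[X] = 14.3000, Var(X) = 14.3000
(b) P(X = 12) = 0.094034
(c) P(X ≤ 20) = 0.942951
(d) P(12 ≤ X ≤ 20) = 0.707402

We have X ~ Poisson(λ=14.3).

(a) Moments:
E[X] = 14.3000
Var(X) = 14.3000
σ = √Var(X) = 3.7815

(b) Point probability using PMF:
P(X = 12) = 0.094034

(c) Cumulative probability using CDF:
P(X ≤ 20) = F(20) = 0.942951

(d) Range probability:
P(12 ≤ X ≤ 20) = P(X ≤ 20) - P(X ≤ 11)
                   = F(20) - F(11)
                   = 0.942951 - 0.235549
                   = 0.707402

This means approximately 70.7% of outcomes fall in the interval [12, 20].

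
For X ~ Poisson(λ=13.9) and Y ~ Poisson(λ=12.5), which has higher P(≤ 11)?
Y has higher probability (P(Y ≤ 11) = 0.4058 > P(X ≤ 11) = 0.2686)

Compute P(≤ 11) for each distribution:

X ~ Poisson(λ=13.9):
P(X ≤ 11) = 0.2686

Y ~ Poisson(λ=12.5):
P(Y ≤ 11) = 0.4058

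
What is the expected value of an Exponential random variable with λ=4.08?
0.2451

We have X ~ Exponential(λ=4.08).

For an Exponential distribution with λ=4.08:
E[X] = 0.2451

This is the expected (average) value of X.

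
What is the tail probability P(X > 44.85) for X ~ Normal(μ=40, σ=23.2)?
0.417204

We have X ~ Normal(μ=40, σ=23.2).

P(X > 44.85) = 1 - P(X ≤ 44.85)
                = 1 - F(44.85)
                = 1 - 0.582796
                = 0.417204

So there's approximately a 41.7% chance that X exceeds 44.85.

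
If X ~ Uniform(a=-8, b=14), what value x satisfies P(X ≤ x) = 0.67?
6.7400

We have X ~ Uniform(a=-8, b=14).

We want to find x such that P(X ≤ x) = 0.67.

This is the 67th percentile, which means 67% of values fall below this point.

Using the inverse CDF (quantile function):
x = F⁻¹(0.67) = 6.7400

Verification: P(X ≤ 6.7400) = 0.67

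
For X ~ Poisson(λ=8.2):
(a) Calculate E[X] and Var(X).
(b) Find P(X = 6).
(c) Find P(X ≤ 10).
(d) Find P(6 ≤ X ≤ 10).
(a) E[X] = 8.2000, Var(X) = 8.2000
(b) P(X = 6) = 0.115967
(c) P(X ≤ 10) = 0.795550
(d) P(6 ≤ X ≤ 10) = 0.621956

We have X ~ Poisson(λ=8.2).

(a) Moments:
E[X] = 8.2000
Var(X) = 8.2000
σ = √Var(X) = 2.8636

(b) Point probability using PMF:
P(X = 6) = 0.115967

(c) Cumulative probability using CDF:
P(X ≤ 10) = F(10) = 0.795550

(d) Range probability:
P(6 ≤ X ≤ 10) = P(X ≤ 10) - P(X ≤ 5)
                   = F(10) - F(5)
                   = 0.795550 - 0.173594
                   = 0.621956

This means approximately 62.2% of outcomes fall in the interval [6, 10].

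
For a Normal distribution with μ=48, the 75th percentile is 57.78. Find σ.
σ = 14.4998

For X ~ Normal(μ, σ), the p-th percentile satisfies x = μ + z_p × σ,
where z_p = Φ⁻¹(p) is the standard normal quantile.

Step 1: z_{0.75} = Φ⁻¹(0.75) = 0.6745

Step 2: Solve for σ:
57.78 = 48 + 0.6745 × σ
σ = (57.78 - 48) / 0.6745
σ = 9.78 / 0.6745
σ = 14.4998

Verification: μ + z × σ = 48 + 0.6745 × 14.4998 = 57.78 ✓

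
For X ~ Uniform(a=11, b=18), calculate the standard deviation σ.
2.0207

We have X ~ Uniform(a=11, b=18).

For a Uniform distribution with a=11, b=18:
σ = √Var(X) = 2.0207

The standard deviation is the square root of the variance.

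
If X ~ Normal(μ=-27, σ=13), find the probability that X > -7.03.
0.062250

We have X ~ Normal(μ=-27, σ=13).

P(X > -7.03) = 1 - P(X ≤ -7.03)
                = 1 - F(-7.03)
                = 1 - 0.937750
                = 0.062250

So there's approximately a 6.2% chance that X exceeds -7.03.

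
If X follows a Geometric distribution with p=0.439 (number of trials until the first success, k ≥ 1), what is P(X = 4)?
0.077509

We have X ~ Geometric(p=0.439) (number of trials until the first success, k ≥ 1).

For a Geometric distribution, the PMF gives us the probability of each outcome.

Using the PMF formula:
P(X = 4) = 0.077509

Rounded to 4 decimal places: 0.0775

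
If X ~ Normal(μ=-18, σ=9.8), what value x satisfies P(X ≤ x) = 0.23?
-25.2407

We have X ~ Normal(μ=-18, σ=9.8).

We want to find x such that P(X ≤ x) = 0.23.

This is the 23rd percentile, which means 23% of values fall below this point.

Using the inverse CDF (quantile function):
x = F⁻¹(0.23) = -25.2407

Verification: P(X ≤ -25.2407) = 0.23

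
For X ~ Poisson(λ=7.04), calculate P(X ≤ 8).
0.723861

We have X ~ Poisson(λ=7.04).

The CDF gives us P(X ≤ k).

Using the CDF:
P(X ≤ 8) = 0.723861

This means there's approximately a 72.4% chance that X is at most 8.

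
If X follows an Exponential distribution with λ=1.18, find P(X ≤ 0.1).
0.111304

We have X ~ Exponential(λ=1.18).

The CDF gives us P(X ≤ k).

Using the CDF:
P(X ≤ 0.1) = 0.111304

This means there's approximately a 11.1% chance that X is at most 0.1.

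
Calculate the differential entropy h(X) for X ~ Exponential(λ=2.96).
-0.0852 nats

We have X ~ Exponential(λ=2.96).

The differential entropy measures the uncertainty or information content of the distribution.

For an Exponential distribution with λ=2.96:
h(X) = -0.0852 nats

(In bits, this would be -0.1229 bits.)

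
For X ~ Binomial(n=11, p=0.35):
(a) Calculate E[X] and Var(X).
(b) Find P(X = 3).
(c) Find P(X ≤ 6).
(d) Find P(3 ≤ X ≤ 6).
(a) E[X] = 3.8500, Var(X) = 2.5025
(b) P(X = 3) = 0.225421
(c) P(X ≤ 6) = 0.949857
(d) P(3 ≤ X ≤ 6) = 0.749728

We have X ~ Binomial(n=11, p=0.35).

(a) Moments:
E[X] = 3.8500
Var(X) = 2.5025
σ = √Var(X) = 1.5819

(b) Point probability using PMF:
P(X = 3) = 0.225421

(c) Cumulative probability using CDF:
P(X ≤ 6) = F(6) = 0.949857

(d) Range probability:
P(3 ≤ X ≤ 6) = P(X ≤ 6) - P(X ≤ 2)
                   = F(6) - F(2)
                   = 0.949857 - 0.200129
                   = 0.749728

This means approximately 75.0% of outcomes fall in the interval [3, 6].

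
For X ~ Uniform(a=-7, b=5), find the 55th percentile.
-0.4000

We have X ~ Uniform(a=-7, b=5).

We want to find x such that P(X ≤ x) = 0.55.

This is the 55th percentile, which means 55% of values fall below this point.

Using the inverse CDF (quantile function):
x = F⁻¹(0.55) = -0.4000

Verification: P(X ≤ -0.4000) = 0.55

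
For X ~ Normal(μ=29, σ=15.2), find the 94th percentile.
52.6326

We have X ~ Normal(μ=29, σ=15.2).

We want to find x such that P(X ≤ x) = 0.94.

This is the 94th percentile, which means 94% of values fall below this point.

Using the inverse CDF (quantile function):
x = F⁻¹(0.94) = 52.6326

Verification: P(X ≤ 52.6326) = 0.94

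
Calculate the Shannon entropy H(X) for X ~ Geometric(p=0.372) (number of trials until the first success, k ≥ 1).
1.7742 nats

We have X ~ Geometric(p=0.372) (number of trials until the first success, k ≥ 1).

The Shannon entropy measures the uncertainty or information content of the distribution.

For a Geometric distribution with p=0.372 (number of trials until the first success, k ≥ 1):
H(X) = 1.7742 nats

(In bits, this would be 2.5597 bits.)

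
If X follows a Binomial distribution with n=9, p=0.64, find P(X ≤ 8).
0.981986

We have X ~ Binomial(n=9, p=0.64).

The CDF gives us P(X ≤ k).

Using the CDF:
P(X ≤ 8) = 0.981986

This means there's approximately a 98.2% chance that X is at most 8.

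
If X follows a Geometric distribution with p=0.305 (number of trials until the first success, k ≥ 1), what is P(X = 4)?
0.102389

We have X ~ Geometric(p=0.305) (number of trials until the first success, k ≥ 1).

For a Geometric distribution, the PMF gives us the probability of each outcome.

Using the PMF formula:
P(X = 4) = 0.102389

Rounded to 4 decimal places: 0.1024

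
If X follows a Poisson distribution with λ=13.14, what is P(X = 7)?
0.026370

We have X ~ Poisson(λ=13.14).

For a Poisson distribution, the PMF gives us the probability of each outcome.

Using the PMF formula:
P(X = 7) = 0.026370

Rounded to 4 decimal places: 0.0264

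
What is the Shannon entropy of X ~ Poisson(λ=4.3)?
2.1250 nats

We have X ~ Poisson(λ=4.3).

The Shannon entropy measures the uncertainty or information content of the distribution.

For a Poisson distribution with λ=4.3:
H(X) = 2.1250 nats

(In bits, this would be 3.0658 bits.)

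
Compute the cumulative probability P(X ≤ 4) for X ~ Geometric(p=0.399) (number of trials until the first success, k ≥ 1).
0.869534

We have X ~ Geometric(p=0.399) (number of trials until the first success, k ≥ 1).

The CDF gives us P(X ≤ k).

Using the CDF:
P(X ≤ 4) = 0.869534

This means there's approximately a 87.0% chance that X is at most 4.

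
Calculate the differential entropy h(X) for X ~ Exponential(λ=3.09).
-0.1282 nats

We have X ~ Exponential(λ=3.09).

The differential entropy measures the uncertainty or information content of the distribution.

For an Exponential distribution with λ=3.09:
h(X) = -0.1282 nats

(In bits, this would be -0.1849 bits.)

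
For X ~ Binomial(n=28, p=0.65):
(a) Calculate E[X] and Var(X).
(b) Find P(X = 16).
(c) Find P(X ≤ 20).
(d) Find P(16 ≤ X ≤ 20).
(a) E[X] = 18.2000, Var(X) = 6.3700
(b) P(X = 16) = 0.104379
(c) P(X ≤ 20) = 0.817906
(d) P(16 ≤ X ≤ 20) = 0.675155

We have X ~ Binomial(n=28, p=0.65).

(a) Moments:
E[X] = 18.2000
Var(X) = 6.3700
σ = √Var(X) = 2.5239

(b) Point probability using PMF:
P(X = 16) = 0.104379

(c) Cumulative probability using CDF:
P(X ≤ 20) = F(20) = 0.817906

(d) Range probability:
P(16 ≤ X ≤ 20) = P(X ≤ 20) - P(X ≤ 15)
                   = F(20) - F(15)
                   = 0.817906 - 0.142752
                   = 0.675155

This means approximately 67.5% of outcomes fall in the interval [16, 20].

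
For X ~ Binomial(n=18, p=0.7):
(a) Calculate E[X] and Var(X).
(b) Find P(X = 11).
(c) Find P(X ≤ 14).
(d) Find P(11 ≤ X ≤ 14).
(a) E[X] = 12.6000, Var(X) = 3.7800
(b) P(X = 11) = 0.137620
(c) P(X ≤ 14) = 0.835450
(d) P(11 ≤ X ≤ 14) = 0.694766

We have X ~ Binomial(n=18, p=0.7).

(a) Moments:
E[X] = 12.6000
Var(X) = 3.7800
σ = √Var(X) = 1.9442

(b) Point probability using PMF:
P(X = 11) = 0.137620

(c) Cumulative probability using CDF:
P(X ≤ 14) = F(14) = 0.835450

(d) Range probability:
P(11 ≤ X ≤ 14) = P(X ≤ 14) - P(X ≤ 10)
                   = F(14) - F(10)
                   = 0.835450 - 0.140683
                   = 0.694766

This means approximately 69.5% of outcomes fall in the interval [11, 14].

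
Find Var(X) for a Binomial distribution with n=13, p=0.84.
1.7472

We have X ~ Binomial(n=13, p=0.84).

For a Binomial distribution with n=13, p=0.84:
Var(X) = 1.7472

The variance measures the spread of the distribution around the mean.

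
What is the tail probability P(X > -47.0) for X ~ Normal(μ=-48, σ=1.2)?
0.202328

We have X ~ Normal(μ=-48, σ=1.2).

P(X > -47.0) = 1 - P(X ≤ -47.0)
                = 1 - F(-47.0)
                = 1 - 0.797672
                = 0.202328

So there's approximately a 20.2% chance that X exceeds -47.0.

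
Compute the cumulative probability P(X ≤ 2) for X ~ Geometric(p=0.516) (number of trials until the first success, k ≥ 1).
0.765744

We have X ~ Geometric(p=0.516) (number of trials until the first success, k ≥ 1).

The CDF gives us P(X ≤ k).

Using the CDF:
P(X ≤ 2) = 0.765744

This means there's approximately a 76.6% chance that X is at most 2.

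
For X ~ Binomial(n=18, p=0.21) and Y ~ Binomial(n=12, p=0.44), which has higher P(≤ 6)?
X has higher probability (P(X ≤ 6) = 0.9355 > P(Y ≤ 6) = 0.7620)

Compute P(≤ 6) for each distribution:

X ~ Binomial(n=18, p=0.21):
P(X ≤ 6) = 0.9355

Y ~ Binomial(n=12, p=0.44):
P(Y ≤ 6) = 0.7620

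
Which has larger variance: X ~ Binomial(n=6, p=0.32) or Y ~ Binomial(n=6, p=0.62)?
Y has larger variance (1.4136 > 1.3056)

Compute the variance for each distribution:

X ~ Binomial(n=6, p=0.32):
Var(X) = 1.3056

Y ~ Binomial(n=6, p=0.62):
Var(Y) = 1.4136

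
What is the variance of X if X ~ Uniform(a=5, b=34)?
70.0833

We have X ~ Uniform(a=5, b=34).

For a Uniform distribution with a=5, b=34:
Var(X) = 70.0833

The variance measures the spread of the distribution around the mean.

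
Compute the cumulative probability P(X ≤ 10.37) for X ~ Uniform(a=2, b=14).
0.697500

We have X ~ Uniform(a=2, b=14).

The CDF gives us P(X ≤ k).

Using the CDF:
P(X ≤ 10.37) = 0.697500

This means there's approximately a 69.7% chance that X is at most 10.37.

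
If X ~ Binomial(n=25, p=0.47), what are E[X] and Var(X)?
E[X] = 11.7500, Var(X) = 6.2275

We have X ~ Binomial(n=25, p=0.47).

For a Binomial distribution with n=25, p=0.47:

Expected value:
E[X] = 11.7500

Variance:
Var(X) = 6.2275

Standard deviation:
σ = √Var(X) = 2.4955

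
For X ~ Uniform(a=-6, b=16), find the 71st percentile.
9.6200

We have X ~ Uniform(a=-6, b=16).

We want to find x such that P(X ≤ x) = 0.71.

This is the 71st percentile, which means 71% of values fall below this point.

Using the inverse CDF (quantile function):
x = F⁻¹(0.71) = 9.6200

Verification: P(X ≤ 9.6200) = 0.71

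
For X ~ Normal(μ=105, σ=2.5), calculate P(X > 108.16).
0.103115

We have X ~ Normal(μ=105, σ=2.5).

P(X > 108.16) = 1 - P(X ≤ 108.16)
                = 1 - F(108.16)
                = 1 - 0.896885
                = 0.103115

So there's approximately a 10.3% chance that X exceeds 108.16.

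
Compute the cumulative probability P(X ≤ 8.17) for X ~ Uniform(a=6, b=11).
0.434000

We have X ~ Uniform(a=6, b=11).

The CDF gives us P(X ≤ k).

Using the CDF:
P(X ≤ 8.17) = 0.434000

This means there's approximately a 43.4% chance that X is at most 8.17.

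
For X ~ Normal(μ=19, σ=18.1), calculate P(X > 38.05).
0.146288

We have X ~ Normal(μ=19, σ=18.1).

P(X > 38.05) = 1 - P(X ≤ 38.05)
                = 1 - F(38.05)
                = 1 - 0.853712
                = 0.146288

So there's approximately a 14.6% chance that X exceeds 38.05.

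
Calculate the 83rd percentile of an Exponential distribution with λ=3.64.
0.4868

We have X ~ Exponential(λ=3.64).

We want to find x such that P(X ≤ x) = 0.83.

This is the 83rd percentile, which means 83% of values fall below this point.

Using the inverse CDF (quantile function):
x = F⁻¹(0.83) = 0.4868

Verification: P(X ≤ 0.4868) = 0.83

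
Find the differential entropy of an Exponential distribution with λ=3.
-0.0986 nats

We have X ~ Exponential(λ=3).

The differential entropy measures the uncertainty or information content of the distribution.

For an Exponential distribution with λ=3:
h(X) = -0.0986 nats

(In bits, this would be -0.1423 bits.)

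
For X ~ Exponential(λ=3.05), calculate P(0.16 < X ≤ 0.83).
0.534313

We have X ~ Exponential(λ=3.05).

To find P(0.16 < X ≤ 0.83), we use:
P(0.16 < X ≤ 0.83) = P(X ≤ 0.83) - P(X ≤ 0.16)
                 = F(0.83) - F(0.16)
                 = 0.920460 - 0.386147
                 = 0.534313

So there's approximately a 53.4% chance that X falls in this range.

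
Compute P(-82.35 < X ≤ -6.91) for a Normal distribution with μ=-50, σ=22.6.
0.895561

We have X ~ Normal(μ=-50, σ=22.6).

To find P(-82.35 < X ≤ -6.91), we use:
P(-82.35 < X ≤ -6.91) = P(X ≤ -6.91) - P(X ≤ -82.35)
                 = F(-6.91) - F(-82.35)
                 = 0.971716 - 0.076156
                 = 0.895561

So there's approximately a 89.6% chance that X falls in this range.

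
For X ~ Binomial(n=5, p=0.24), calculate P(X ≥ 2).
0.346101

We have X ~ Binomial(n=5, p=0.24).

For discrete distributions, P(X ≥ 2) = 1 - P(X ≤ 1).

P(X ≤ 1) = 0.653899
P(X ≥ 2) = 1 - 0.653899 = 0.346101

So there's approximately a 34.6% chance that X is at least 2.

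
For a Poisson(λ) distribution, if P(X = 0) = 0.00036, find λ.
λ = 7.9294

For a Poisson(λ) distribution, the PMF at 0 is:
P(X = 0) = λ^0 e^(-λ) / 0! = e^(-λ)

Given P(X = 0) = 0.00036:
e^(-λ) = 0.00036
-λ = ln(0.00036)
λ = -ln(0.00036) = 7.9294

Verification: e^(-7.9294) = 0.00036 ✓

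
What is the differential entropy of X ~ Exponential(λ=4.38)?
-0.4770 nats

We have X ~ Exponential(λ=4.38).

The differential entropy measures the uncertainty or information content of the distribution.

For an Exponential distribution with λ=4.38:
h(X) = -0.4770 nats

(In bits, this would be -0.6882 bits.)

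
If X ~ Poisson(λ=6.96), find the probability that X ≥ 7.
0.544312

We have X ~ Poisson(λ=6.96).

For discrete distributions, P(X ≥ 7) = 1 - P(X ≤ 6).

P(X ≤ 6) = 0.455688
P(X ≥ 7) = 1 - 0.455688 = 0.544312

So there's approximately a 54.4% chance that X is at least 7.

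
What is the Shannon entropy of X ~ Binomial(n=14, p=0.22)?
1.8411 nats

We have X ~ Binomial(n=14, p=0.22).

The Shannon entropy measures the uncertainty or information content of the distribution.

For a Binomial distribution with n=14, p=0.22:
H(X) = 1.8411 nats

(In bits, this would be 2.6562 bits.)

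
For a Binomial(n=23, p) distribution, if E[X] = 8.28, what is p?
p = 0.36

For a Binomial(n, p) distribution:
E[X] = n × p

Given n = 23 and E[X] = 8.28:
8.28 = 23 × p
p = 8.28 / 23 = 0.36

Verification: Binomial(23, 0.36) has E[X] = 8.28 ✓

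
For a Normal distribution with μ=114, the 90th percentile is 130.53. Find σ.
σ = 12.8984

For X ~ Normal(μ, σ), the p-th percentile satisfies x = μ + z_p × σ,
where z_p = Φ⁻¹(p) is the standard normal quantile.

Step 1: z_{0.9} = Φ⁻¹(0.9) = 1.2816

Step 2: Solve for σ:
130.53 = 114 + 1.2816 × σ
σ = (130.53 - 114) / 1.2816
σ = 16.53 / 1.2816
σ = 12.8984

Verification: μ + z × σ = 114 + 1.2816 × 12.8984 = 130.53 ✓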